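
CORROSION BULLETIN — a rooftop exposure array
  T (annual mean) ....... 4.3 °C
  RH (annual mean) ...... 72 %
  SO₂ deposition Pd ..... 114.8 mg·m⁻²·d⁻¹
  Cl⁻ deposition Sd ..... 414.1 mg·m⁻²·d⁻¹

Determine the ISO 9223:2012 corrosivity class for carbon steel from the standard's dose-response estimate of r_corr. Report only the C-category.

C5

carbon steel: temperature factor f = +0.150·(-5.7) = -0.8550
  Pd branch = 1.77·Pd^0.52·e^(0.02·RH+f) = 37.43 μm/a
  Sd branch = 0.102·Sd^0.62·e^(0.033·RH+0.04·T) = 54.67 μm/a
  sum: 37.43 + 54.67 → r_corr = 92.1 μm/a
Category bounds: 80…200 μm/a bracket r_corr ⇒ C5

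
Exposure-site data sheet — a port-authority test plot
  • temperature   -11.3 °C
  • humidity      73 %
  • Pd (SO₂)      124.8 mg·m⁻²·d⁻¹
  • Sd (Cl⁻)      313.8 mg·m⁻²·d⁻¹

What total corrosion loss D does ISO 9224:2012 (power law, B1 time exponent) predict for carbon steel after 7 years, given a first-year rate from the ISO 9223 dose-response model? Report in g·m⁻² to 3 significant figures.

D(7) = 637 g·m⁻²

carbon steel: temperature factor f = +0.150·(-21.3) = -3.1950
  sulphur-dioxide contribution → 3.842 μm/a
  chloride contribution → 25.49 μm/a
  ⇒ r_corr(carbon steel) = 29.34 μm/a
Long-term exponent b (ISO 9224 Table 2, B1) = 0.523
  D(7) = 29.34 × 7^0.523 = 29.34 × 2.767 = 81.17 μm
  Mass loss = 81.17 μm × 7.85 g/cm³ = 637.2 g·m⁻²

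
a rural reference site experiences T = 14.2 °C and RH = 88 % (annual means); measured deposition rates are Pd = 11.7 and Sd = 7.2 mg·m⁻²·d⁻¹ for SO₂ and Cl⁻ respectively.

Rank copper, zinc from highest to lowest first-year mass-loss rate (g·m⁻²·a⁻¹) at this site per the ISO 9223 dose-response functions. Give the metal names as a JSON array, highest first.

copper: temperature factor f = -0.080·(4.2) = -0.3360
  sulphur-dioxide contribution → 1.291 μm/a
  chloride contribution → 0.8322 μm/a
  ⇒ r_corr(copper) = 2.123 μm/a
  mass loss = 2.123 μm/a × 8.96 g/cm³ = 19.02 g·m⁻²·a⁻¹
zinc: temperature factor f = -0.071·(4.2) = -0.2982
  sulphur-dioxide contribution → 1.618 μm/a
  chloride contribution → 0.3645 μm/a
  ⇒ r_corr(zinc) = 1.983 μm/a
  mass loss = 1.983 μm/a × 7.14 g/cm³ = 14.16 g·m⁻²·a⁻¹
Ordering by g·m⁻²·a⁻¹: copper (19) > zinc (14.2)

["copper", "zinc"]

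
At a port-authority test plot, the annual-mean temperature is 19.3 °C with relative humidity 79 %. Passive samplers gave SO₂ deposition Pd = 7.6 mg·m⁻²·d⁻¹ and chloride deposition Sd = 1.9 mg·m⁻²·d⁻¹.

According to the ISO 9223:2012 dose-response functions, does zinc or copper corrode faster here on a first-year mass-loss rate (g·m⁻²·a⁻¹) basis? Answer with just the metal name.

zinc: T>10 °C ⇒ hinge -0.071·(19.3−10) = -0.6603
  Pd branch = 0.0129·Pd^0.44·e^(0.046·RH+f) = 0.616 μm/a
  Sd branch = 0.0175·Sd^0.57·e^(0.008·RH+0.085·T) = 0.2448 μm/a
  r_corr = 0.616 + 0.2448 = 0.8609 μm/a
  mass loss = 0.8609 μm/a × 7.14 g/cm³ = 6.147 g·m⁻²·a⁻¹
copper: f(T) = -0.080·(T−10) [T>10 °C] = -0.7440
  SO₂ term: 0.0053·7.6^0.26·exp(0.059·79-0.7440) = 0.4513
  Cl⁻ term: 0.01025·1.9^0.27·exp(0.036·79+0.049·19.3) = 0.5393
  sum: 0.4513 + 0.5393 → r_corr = 0.9906 μm/a
  mass loss = 0.9906 μm/a × 8.96 g/cm³ = 8.875 g·m⁻²·a⁻¹
Ordering by g·m⁻²·a⁻¹: copper (8.88) > zinc (6.15)

copper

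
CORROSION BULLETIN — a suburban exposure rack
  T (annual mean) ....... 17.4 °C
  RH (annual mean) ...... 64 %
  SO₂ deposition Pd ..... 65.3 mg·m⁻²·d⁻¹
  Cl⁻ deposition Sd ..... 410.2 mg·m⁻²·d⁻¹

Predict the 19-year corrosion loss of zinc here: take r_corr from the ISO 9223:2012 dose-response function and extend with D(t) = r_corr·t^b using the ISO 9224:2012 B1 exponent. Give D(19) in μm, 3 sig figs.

zinc: T>10 °C ⇒ hinge -0.071·(17.4−10) = -0.5254
  sulphur-dioxide contribution → 0.911 μm/a
  chloride contribution → 3.955 μm/a
  ⇒ r_corr(zinc) = 4.866 μm/a
Long-term exponent b (ISO 9224 Table 2, B1) = 0.813
  D(19) = 4.866 × 19^0.813 = 4.866 × 10.96 = 53.31 μm

D(19) = 53.3 μm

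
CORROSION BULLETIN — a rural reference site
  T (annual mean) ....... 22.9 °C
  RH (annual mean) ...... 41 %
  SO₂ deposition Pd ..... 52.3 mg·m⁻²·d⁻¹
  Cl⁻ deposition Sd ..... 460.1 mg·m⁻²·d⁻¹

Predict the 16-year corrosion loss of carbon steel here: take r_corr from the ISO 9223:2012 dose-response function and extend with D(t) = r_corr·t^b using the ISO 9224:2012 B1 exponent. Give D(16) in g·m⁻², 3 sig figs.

D(16) = 2.00e+03 g·m⁻²

carbon steel: T>10 °C ⇒ hinge -0.054·(22.9−10) = -0.6966
  sulphur-dioxide contribution → 15.67 μm/a
  chloride contribution → 44.16 μm/a
  ⇒ r_corr(carbon steel) = 59.83 μm/a
Power-law: D(16) = r_corr · 16^0.523
  D(16) = 59.83 × 16^0.523 = 59.83 × 4.263 = 255.1 μm
  Mass loss = 255.1 μm × 7.85 g/cm³ = 2002 g·m⁻²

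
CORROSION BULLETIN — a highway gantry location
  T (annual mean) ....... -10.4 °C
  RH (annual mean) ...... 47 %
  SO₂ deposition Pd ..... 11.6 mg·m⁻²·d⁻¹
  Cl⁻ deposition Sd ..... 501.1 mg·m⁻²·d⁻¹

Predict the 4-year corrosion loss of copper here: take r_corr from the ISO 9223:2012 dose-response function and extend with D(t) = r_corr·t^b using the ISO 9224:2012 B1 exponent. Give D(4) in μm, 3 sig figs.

D(4) = 0.483 μm

copper: f(T) = +0.126·(T−10) [T≤10 °C] = -2.5704
  Pd branch = 0.0053·Pd^0.26·e^(0.059·RH+f) = 0.01228 μm/a
  Sd branch = 0.01025·Sd^0.27·e^(0.036·RH+0.049·T) = 0.1791 μm/a
  r_corr = 0.01228 + 0.1791 = 0.1914 μm/a
Power-law: D(4) = r_corr · 4^0.667
  D(4) = 0.1914 × 4^0.667 = 0.1914 × 2.521 = 0.4826 μm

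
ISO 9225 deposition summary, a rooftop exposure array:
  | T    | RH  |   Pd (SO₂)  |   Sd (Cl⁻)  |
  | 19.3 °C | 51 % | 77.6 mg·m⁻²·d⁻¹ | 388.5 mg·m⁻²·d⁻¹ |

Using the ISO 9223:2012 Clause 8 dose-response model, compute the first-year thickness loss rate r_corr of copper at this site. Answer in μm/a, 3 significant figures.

r_corr = 0.986 μm/a

copper: T>10 °C ⇒ hinge -0.080·(19.3−10) = -0.7440
  SO₂ term: 0.0053·77.6^0.26·exp(0.059·51-0.7440) = 0.1582
  Cl⁻ term: 0.01025·388.5^0.27·exp(0.036·51+0.049·19.3) = 0.8278
  r_corr = 0.1582 + 0.8278 = 0.9861 μm/a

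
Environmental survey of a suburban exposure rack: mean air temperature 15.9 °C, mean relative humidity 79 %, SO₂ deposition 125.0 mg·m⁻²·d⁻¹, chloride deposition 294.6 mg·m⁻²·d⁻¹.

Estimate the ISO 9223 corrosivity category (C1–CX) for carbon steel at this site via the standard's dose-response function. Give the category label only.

carbon steel: temperature factor f = -0.054·(5.9) = -0.3186
  Pd branch = 1.77·Pd^0.52·e^(0.02·RH+f) = 76.95 μm/a
  Sd branch = 0.102·Sd^0.62·e^(0.033·RH+0.04·T) = 88.7 μm/a
  sum: 76.95 + 88.7 → r_corr = 165.6 μm/a
ISO 9223 Table 2 (carbon steel): 80 < 166 ≤ 200 μm/a ⇒ C5

C5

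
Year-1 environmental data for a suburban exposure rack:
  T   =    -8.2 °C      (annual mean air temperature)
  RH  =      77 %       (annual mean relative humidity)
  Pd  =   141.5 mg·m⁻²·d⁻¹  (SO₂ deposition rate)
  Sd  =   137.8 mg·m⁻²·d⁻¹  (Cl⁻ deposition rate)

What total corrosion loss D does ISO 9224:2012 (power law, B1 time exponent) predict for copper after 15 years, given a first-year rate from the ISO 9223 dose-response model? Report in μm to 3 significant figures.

D(15) = 3.63 μm

copper: f(T) = +0.126·(T−10) [T≤10 °C] = -2.2932
  Pd branch = 0.0053·Pd^0.26·e^(0.059·RH+f) = 0.1822 μm/a
  Cl⁻ term: 0.01025·137.8^0.27·exp(0.036·77+0.049·-8.2) = 0.4147
  sum: 0.1822 + 0.4147 → r_corr = 0.5969 μm/a
Power-law: D(15) = r_corr · 15^0.667
  D(15) = 0.5969 × 15^0.667 = 0.5969 × 6.088 = 3.633 μm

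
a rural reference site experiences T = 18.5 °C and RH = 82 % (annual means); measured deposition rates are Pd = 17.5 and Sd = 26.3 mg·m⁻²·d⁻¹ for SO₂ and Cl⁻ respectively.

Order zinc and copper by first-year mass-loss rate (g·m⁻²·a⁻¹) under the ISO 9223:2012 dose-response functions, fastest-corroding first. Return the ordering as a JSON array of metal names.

["copper", "zinc"]

zinc: f(T) = -0.071·(T−10) [T>10 °C] = -0.6035
  sulphur-dioxide contribution → 1.08 μm/a
  chloride contribution → 1.048 μm/a
  total first-year rate 2.128 μm/a
  mass loss = 2.128 μm/a × 7.14 g/cm³ = 15.19 g·m⁻²·a⁻¹
copper: T>10 °C ⇒ hinge -0.080·(18.5−10) = -0.6800
  sulphur-dioxide contribution → 0.7133 μm/a
  chloride contribution → 1.174 μm/a
  total first-year rate 1.888 μm/a
  mass loss = 1.888 μm/a × 8.96 g/cm³ = 16.91 g·m⁻²·a⁻¹
Ordering by g·m⁻²·a⁻¹: copper (16.9) > zinc (15.2)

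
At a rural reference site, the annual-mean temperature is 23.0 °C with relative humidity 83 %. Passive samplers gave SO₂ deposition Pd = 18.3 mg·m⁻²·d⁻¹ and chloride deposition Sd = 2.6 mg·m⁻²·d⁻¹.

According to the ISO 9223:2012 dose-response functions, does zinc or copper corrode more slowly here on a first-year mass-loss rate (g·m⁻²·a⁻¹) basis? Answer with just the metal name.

zinc: T>10 °C ⇒ hinge -0.071·(23.0−10) = -0.9230
  Pd branch = 0.0129·Pd^0.44·e^(0.046·RH+f) = 0.8382 μm/a
  Sd branch = 0.0175·Sd^0.57·e^(0.008·RH+0.085·T) = 0.414 μm/a
  r_corr = 0.8382 + 0.414 = 1.252 μm/a
  mass loss = 1.252 μm/a × 7.14 g/cm³ = 8.941 g·m⁻²·a⁻¹
copper: T>10 °C ⇒ hinge -0.080·(23.0−10) = -1.0400
  SO₂ term: 0.0053·18.3^0.26·exp(0.059·83-1.0400) = 0.5341
  Cl⁻ term: 0.01025·2.6^0.27·exp(0.036·83+0.049·23.0) = 0.8126
  sum: 0.5341 + 0.8126 → r_corr = 1.347 μm/a
  mass loss = 1.347 μm/a × 8.96 g/cm³ = 12.07 g·m⁻²·a⁻¹
Ordering by g·m⁻²·a⁻¹: copper (12.1) > zinc (8.94)

zinc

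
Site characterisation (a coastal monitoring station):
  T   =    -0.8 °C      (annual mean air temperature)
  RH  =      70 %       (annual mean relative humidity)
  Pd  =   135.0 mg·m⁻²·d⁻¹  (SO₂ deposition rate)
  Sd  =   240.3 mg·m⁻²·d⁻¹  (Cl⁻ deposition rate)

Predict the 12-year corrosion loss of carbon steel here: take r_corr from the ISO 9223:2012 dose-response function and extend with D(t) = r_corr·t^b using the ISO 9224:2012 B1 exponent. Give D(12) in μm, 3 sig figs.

D(12) = 176 μm

carbon steel: temperature factor f = +0.150·(-10.8) = -1.6200
  sulphur-dioxide contribution → 18.21 μm/a
  chloride contribution → 29.78 μm/a
  ⇒ r_corr(carbon steel) = 47.99 μm/a
Long-term exponent b (ISO 9224 Table 2, B1) = 0.523
  D(12) = 47.99 × 12^0.523 = 47.99 × 3.668 = 176 μm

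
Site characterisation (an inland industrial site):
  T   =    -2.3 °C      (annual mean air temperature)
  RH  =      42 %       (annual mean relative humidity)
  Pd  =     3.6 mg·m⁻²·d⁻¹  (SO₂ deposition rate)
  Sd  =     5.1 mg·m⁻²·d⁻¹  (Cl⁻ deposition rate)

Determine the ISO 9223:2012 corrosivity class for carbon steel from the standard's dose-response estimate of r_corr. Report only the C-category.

C2

carbon steel: f(T) = +0.150·(T−10) [T≤10 °C] = -1.8450
  Pd branch = 1.77·Pd^0.52·e^(0.02·RH+f) = 1.261 μm/a
  Sd branch = 0.102·Sd^0.62·e^(0.033·RH+0.04·T) = 1.022 μm/a
  sum: 1.261 + 1.022 → r_corr = 2.283 μm/a
ISO 9223 Table 2 (carbon steel): 1.3 < 2.28 ≤ 25 μm/a ⇒ C2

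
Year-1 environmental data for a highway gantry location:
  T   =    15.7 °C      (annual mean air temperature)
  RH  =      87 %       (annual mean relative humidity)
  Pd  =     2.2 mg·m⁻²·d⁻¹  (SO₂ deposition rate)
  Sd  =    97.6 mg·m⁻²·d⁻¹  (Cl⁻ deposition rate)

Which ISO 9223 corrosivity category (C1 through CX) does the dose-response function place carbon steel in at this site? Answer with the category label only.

C4

carbon steel: f(T) = -0.054·(T−10) [T>10 °C] = -0.3078
  Pd branch = 1.77·Pd^0.52·e^(0.02·RH+f) = 11.17 μm/a
  Cl⁻ term: 0.102·97.6^0.62·exp(0.033·87+0.04·15.7) = 57.76
  sum: 11.17 + 57.76 → r_corr = 68.93 μm/a
Category bounds: 50…80 μm/a bracket r_corr ⇒ C4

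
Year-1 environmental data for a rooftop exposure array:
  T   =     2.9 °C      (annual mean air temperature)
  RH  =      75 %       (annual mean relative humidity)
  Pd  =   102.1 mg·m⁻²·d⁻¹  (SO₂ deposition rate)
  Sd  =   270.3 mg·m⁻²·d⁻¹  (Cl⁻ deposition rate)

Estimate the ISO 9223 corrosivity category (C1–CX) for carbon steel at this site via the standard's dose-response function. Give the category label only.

carbon steel: f(T) = +0.150·(T−10) [T≤10 °C] = -1.0650
  SO₂ term: 1.77·102.1^0.52·exp(0.02·75-1.0650) = 30.31
  Sd branch = 0.102·Sd^0.62·e^(0.033·RH+0.04·T) = 43.81 μm/a
  sum: 30.31 + 43.81 → r_corr = 74.12 μm/a
74.1 μm/a falls in (50, 80] for carbon steel → category C4

C4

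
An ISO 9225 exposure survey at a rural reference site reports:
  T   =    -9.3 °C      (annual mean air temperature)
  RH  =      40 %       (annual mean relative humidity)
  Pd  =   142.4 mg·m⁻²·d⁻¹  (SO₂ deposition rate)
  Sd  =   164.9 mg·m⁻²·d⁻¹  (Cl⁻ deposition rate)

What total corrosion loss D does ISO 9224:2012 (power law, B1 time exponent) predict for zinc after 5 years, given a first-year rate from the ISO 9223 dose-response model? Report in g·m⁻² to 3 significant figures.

D(5) = 14.4 g·m⁻²

zinc: temperature factor f = +0.038·(-19.3) = -0.7334
  sulphur-dioxide contribution → 0.3457 μm/a
  chloride contribution → 0.2007 μm/a
  ⇒ r_corr(zinc) = 0.5464 μm/a
ISO 9224: D(t) = r_corr · t^b with b = 0.813 (zinc, B1)
  D(5) = 0.5464 × 5^0.813 = 0.5464 × 3.701 = 2.022 μm
  Mass loss = 2.022 μm × 7.14 g/cm³ = 14.44 g·m⁻²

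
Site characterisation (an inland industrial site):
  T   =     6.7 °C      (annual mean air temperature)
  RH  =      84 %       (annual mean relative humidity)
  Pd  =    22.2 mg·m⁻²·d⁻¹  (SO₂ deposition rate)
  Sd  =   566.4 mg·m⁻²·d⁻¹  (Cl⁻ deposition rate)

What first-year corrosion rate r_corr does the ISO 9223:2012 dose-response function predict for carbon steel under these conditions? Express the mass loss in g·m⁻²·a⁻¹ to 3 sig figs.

carbon steel: temperature factor f = +0.150·(-3.3) = -0.4950
  SO₂ term: 1.77·22.2^0.52·exp(0.02·84-0.4950) = 29.02
  Cl⁻ term: 0.102·566.4^0.62·exp(0.033·84+0.04·6.7) = 108.6
  sum: 29.02 + 108.6 → r_corr = 137.6 μm/a
Convert to mass loss: 137.6 μm/a × 7.85 g/cm³ = 1080 g·m⁻²·a⁻¹

r_corr = 1.08e+03 g·m⁻²·a⁻¹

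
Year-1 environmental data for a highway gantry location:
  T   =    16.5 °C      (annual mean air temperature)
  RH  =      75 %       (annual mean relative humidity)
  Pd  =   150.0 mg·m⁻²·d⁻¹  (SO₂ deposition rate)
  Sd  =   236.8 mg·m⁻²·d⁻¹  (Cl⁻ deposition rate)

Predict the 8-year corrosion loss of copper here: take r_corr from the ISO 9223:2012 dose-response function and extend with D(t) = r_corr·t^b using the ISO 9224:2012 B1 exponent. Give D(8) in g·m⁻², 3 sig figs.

copper: T>10 °C ⇒ hinge -0.080·(16.5−10) = -0.5200
  sulphur-dioxide contribution → 0.9682 μm/a
  chloride contribution → 1.498 μm/a
  ⇒ r_corr(copper) = 2.466 μm/a
ISO 9224: D(t) = r_corr · t^b with b = 0.667 (copper, B1)
  D(8) = 2.466 × 8^0.667 = 2.466 × 4.003 = 9.872 μm
  Mass loss = 9.872 μm × 8.96 g/cm³ = 88.45 g·m⁻²

D(8) = 88.5 g·m⁻²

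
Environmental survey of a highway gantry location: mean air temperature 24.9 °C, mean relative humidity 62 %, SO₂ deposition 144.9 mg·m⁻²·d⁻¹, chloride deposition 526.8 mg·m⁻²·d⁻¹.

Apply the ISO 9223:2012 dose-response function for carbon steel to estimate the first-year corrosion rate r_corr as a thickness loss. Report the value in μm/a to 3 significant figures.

r_corr = 140 μm/a

carbon steel: f(T) = -0.054·(T−10) [T>10 °C] = -0.8046
  sulphur-dioxide contribution → 36.38 μm/a
  chloride contribution → 104 μm/a
  ⇒ r_corr(carbon steel) = 140.4 μm/a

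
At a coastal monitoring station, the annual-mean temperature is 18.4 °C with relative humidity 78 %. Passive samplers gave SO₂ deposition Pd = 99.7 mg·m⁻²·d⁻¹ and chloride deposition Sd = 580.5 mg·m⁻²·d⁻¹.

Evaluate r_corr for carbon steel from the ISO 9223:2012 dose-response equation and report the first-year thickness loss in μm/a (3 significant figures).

carbon steel: T>10 °C ⇒ hinge -0.054·(18.4−10) = -0.4536
  SO₂ term: 1.77·99.7^0.52·exp(0.02·78-0.4536) = 58.59
  Cl⁻ term: 0.102·580.5^0.62·exp(0.033·78+0.04·18.4) = 144.4
  sum: 58.59 + 144.4 → r_corr = 203 μm/a

r_corr = 203 μm/a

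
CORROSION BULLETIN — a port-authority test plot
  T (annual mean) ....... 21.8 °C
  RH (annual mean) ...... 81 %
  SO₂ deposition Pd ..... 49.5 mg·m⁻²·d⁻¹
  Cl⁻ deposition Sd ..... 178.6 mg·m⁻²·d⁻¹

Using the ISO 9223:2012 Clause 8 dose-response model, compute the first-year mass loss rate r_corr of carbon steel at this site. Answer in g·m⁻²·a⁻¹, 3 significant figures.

r_corr = 973 g·m⁻²·a⁻¹

carbon steel: f(T) = -0.054·(T−10) [T>10 °C] = -0.6372
  Pd branch = 1.77·Pd^0.52·e^(0.02·RH+f) = 35.97 μm/a
  Cl⁻ term: 0.102·178.6^0.62·exp(0.033·81+0.04·21.8) = 87.97
  r_corr = 35.97 + 87.97 = 123.9 μm/a
Convert to mass loss: 123.9 μm/a × 7.85 g/cm³ = 973 g·m⁻²·a⁻¹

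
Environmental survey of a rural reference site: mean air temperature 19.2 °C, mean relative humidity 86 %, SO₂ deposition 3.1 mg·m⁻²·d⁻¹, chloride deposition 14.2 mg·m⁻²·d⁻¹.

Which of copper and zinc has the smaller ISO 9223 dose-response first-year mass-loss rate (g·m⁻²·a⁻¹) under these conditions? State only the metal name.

zinc

copper: f(T) = -0.080·(T−10) [T>10 °C] = -0.7360
  Pd branch = 0.0053·Pd^0.26·e^(0.059·RH+f) = 0.5445 μm/a
  Sd branch = 0.01025·Sd^0.27·e^(0.036·RH+0.049·T) = 1.189 μm/a
  r_corr = 0.5445 + 1.189 = 1.733 μm/a
  mass loss = 1.733 μm/a × 8.96 g/cm³ = 15.53 g·m⁻²·a⁻¹
zinc: temperature factor f = -0.071·(9.2) = -0.6532
  Pd branch = 0.0129·Pd^0.44·e^(0.046·RH+f) = 0.577 μm/a
  Sd branch = 0.0175·Sd^0.57·e^(0.008·RH+0.085·T) = 0.808 μm/a
  sum: 0.577 + 0.808 → r_corr = 1.385 μm/a
  mass loss = 1.385 μm/a × 7.14 g/cm³ = 9.889 g·m⁻²·a⁻¹
Ordering by g·m⁻²·a⁻¹: copper (15.5) > zinc (9.89)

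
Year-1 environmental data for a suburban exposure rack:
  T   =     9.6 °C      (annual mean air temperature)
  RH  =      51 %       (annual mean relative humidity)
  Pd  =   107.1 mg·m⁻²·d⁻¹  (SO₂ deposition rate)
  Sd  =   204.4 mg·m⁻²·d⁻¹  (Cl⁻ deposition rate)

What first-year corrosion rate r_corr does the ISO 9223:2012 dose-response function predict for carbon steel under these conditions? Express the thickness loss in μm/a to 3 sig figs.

carbon steel: T≤10 °C ⇒ hinge +0.150·(9.6−10) = -0.0600
  sulphur-dioxide contribution → 52.53 μm/a
  chloride contribution → 21.82 μm/a
  ⇒ r_corr(carbon steel) = 74.34 μm/a

r_corr = 74.3 μm/a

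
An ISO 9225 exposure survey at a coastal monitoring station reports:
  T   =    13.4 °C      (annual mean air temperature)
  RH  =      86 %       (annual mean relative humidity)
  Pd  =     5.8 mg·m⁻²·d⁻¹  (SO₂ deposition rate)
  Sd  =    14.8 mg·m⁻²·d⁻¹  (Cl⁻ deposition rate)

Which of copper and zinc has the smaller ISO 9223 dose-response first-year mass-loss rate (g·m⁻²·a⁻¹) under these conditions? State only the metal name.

copper: f(T) = -0.080·(T−10) [T>10 °C] = -0.2720
  Pd branch = 0.0053·Pd^0.26·e^(0.059·RH+f) = 1.019 μm/a
  Sd branch = 0.01025·Sd^0.27·e^(0.036·RH+0.049·T) = 0.9045 μm/a
  r_corr = 1.019 + 0.9045 = 1.924 μm/a
  mass loss = 1.924 μm/a × 8.96 g/cm³ = 17.24 g·m⁻²·a⁻¹
zinc: T>10 °C ⇒ hinge -0.071·(13.4−10) = -0.2414
  Pd branch = 0.0129·Pd^0.44·e^(0.046·RH+f) = 1.147 μm/a
  Cl⁻ term: 0.0175·14.8^0.57·exp(0.008·86+0.085·13.4) = 0.5053
  sum: 1.147 + 0.5053 → r_corr = 1.653 μm/a
  mass loss = 1.653 μm/a × 7.14 g/cm³ = 11.8 g·m⁻²·a⁻¹
Ordering by g·m⁻²·a⁻¹: copper (17.2) > zinc (11.8)

zinc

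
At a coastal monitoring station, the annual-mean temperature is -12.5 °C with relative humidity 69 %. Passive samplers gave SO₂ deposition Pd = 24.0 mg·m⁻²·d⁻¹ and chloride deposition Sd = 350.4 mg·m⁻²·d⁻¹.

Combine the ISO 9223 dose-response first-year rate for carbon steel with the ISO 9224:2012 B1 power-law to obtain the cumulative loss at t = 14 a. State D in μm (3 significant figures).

D(14) = 95.7 μm

carbon steel: T≤10 °C ⇒ hinge +0.150·(-12.5−10) = -3.3750
  sulphur-dioxide contribution → 1.257 μm/a
  chloride contribution → 22.8 μm/a
  ⇒ r_corr(carbon steel) = 24.06 μm/a
ISO 9224: D(t) = r_corr · t^b with b = 0.523 (carbon steel, B1)
  D(14) = 24.06 × 14^0.523 = 24.06 × 3.976 = 95.65 μm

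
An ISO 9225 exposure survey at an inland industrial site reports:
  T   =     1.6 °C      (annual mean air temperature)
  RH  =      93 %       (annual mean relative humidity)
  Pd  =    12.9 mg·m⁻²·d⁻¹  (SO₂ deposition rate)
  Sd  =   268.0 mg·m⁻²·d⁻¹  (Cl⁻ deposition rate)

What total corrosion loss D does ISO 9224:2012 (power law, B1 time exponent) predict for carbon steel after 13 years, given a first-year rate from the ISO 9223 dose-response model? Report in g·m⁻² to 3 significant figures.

D(13) = 2.62e+03 g·m⁻²

carbon steel: T≤10 °C ⇒ hinge +0.150·(1.6−10) = -1.2600
  sulphur-dioxide contribution → 12.19 μm/a
  chloride contribution → 74.94 μm/a
  total first-year rate 87.13 μm/a
ISO 9224: D(t) = r_corr · t^b with b = 0.523 (carbon steel, B1)
  D(13) = 87.13 × 13^0.523 = 87.13 × 3.825 = 333.2 μm
  Mass loss = 333.2 μm × 7.85 g/cm³ = 2616 g·m⁻²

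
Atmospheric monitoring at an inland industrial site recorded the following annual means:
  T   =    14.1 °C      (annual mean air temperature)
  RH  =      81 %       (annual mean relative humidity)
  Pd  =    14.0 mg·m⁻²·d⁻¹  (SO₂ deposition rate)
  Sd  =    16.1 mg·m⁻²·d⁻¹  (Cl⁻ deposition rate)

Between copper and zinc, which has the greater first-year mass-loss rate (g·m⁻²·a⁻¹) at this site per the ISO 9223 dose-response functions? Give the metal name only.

copper

copper: f(T) = -0.080·(T−10) [T>10 °C] = -0.3280
  Pd branch = 0.0053·Pd^0.26·e^(0.059·RH+f) = 0.9022 μm/a
  Sd branch = 0.01025·Sd^0.27·e^(0.036·RH+0.049·T) = 0.7999 μm/a
  sum: 0.9022 + 0.7999 → r_corr = 1.702 μm/a
  mass loss = 1.702 μm/a × 8.96 g/cm³ = 15.25 g·m⁻²·a⁻¹
zinc: temperature factor f = -0.071·(4.1) = -0.2911
  SO₂ term: 0.0129·14.0^0.44·exp(0.046·81-0.2911) = 1.278
  Cl⁻ term: 0.0175·16.1^0.57·exp(0.008·81+0.085·14.1) = 0.5406
  r_corr = 1.278 + 0.5406 = 1.819 μm/a
  mass loss = 1.819 μm/a × 7.14 g/cm³ = 12.99 g·m⁻²·a⁻¹
Ordering by g·m⁻²·a⁻¹: copper (15.3) > zinc (13)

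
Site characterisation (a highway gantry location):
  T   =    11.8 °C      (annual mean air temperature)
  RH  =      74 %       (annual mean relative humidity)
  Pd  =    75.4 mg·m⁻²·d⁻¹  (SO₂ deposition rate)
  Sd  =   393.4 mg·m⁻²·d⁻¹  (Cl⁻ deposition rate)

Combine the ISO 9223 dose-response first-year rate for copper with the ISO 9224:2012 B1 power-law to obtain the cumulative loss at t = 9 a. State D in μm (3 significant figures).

copper: T>10 °C ⇒ hinge -0.080·(11.8−10) = -0.1440
  SO₂ term: 0.0053·75.4^0.26·exp(0.059·74-0.1440) = 1.112
  Sd branch = 0.01025·Sd^0.27·e^(0.036·RH+0.049·T) = 1.316 μm/a
  sum: 1.112 + 1.316 → r_corr = 2.428 μm/a
Power-law: D(9) = r_corr · 9^0.667
  D(9) = 2.428 × 9^0.667 = 2.428 × 4.33 = 10.51 μm

D(9) = 10.5 μm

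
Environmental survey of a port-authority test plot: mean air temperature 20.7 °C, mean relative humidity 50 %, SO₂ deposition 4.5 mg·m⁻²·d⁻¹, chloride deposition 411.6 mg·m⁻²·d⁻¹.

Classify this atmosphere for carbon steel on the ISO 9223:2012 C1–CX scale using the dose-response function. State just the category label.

C4

carbon steel: T>10 °C ⇒ hinge -0.054·(20.7−10) = -0.5778
  SO₂ term: 1.77·4.5^0.52·exp(0.02·50-0.5778) = 5.902
  Cl⁻ term: 0.102·411.6^0.62·exp(0.033·50+0.04·20.7) = 50.79
  r_corr = 5.902 + 50.79 = 56.69 μm/a
ISO 9223 Table 2 (carbon steel): 50 < 56.7 ≤ 80 μm/a ⇒ C4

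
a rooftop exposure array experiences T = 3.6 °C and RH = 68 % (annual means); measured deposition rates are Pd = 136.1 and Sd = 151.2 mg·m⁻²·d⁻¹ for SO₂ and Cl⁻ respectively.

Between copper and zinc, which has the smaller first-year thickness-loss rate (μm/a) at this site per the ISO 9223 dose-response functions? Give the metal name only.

copper

copper: f(T) = +0.126·(T−10) [T≤10 °C] = -0.8064
  sulphur-dioxide contribution → 0.4691 μm/a
  chloride contribution → 0.5482 μm/a
  total first-year rate 1.017 μm/a
zinc: f(T) = +0.038·(T−10) [T≤10 °C] = -0.2432
  sulphur-dioxide contribution → 2.006 μm/a
  chloride contribution → 0.7154 μm/a
  total first-year rate 2.721 μm/a
Ordering by μm/a: zinc (2.72) > copper (1.02)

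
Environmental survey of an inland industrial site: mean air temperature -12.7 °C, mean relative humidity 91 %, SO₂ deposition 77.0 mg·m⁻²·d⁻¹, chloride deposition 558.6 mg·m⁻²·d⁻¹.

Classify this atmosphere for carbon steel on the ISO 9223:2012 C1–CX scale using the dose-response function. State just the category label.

carbon steel: temperature factor f = +0.150·(-22.7) = -3.4050
  SO₂ term: 1.77·77.0^0.52·exp(0.02·91-3.4050) = 3.472
  Sd branch = 0.102·Sd^0.62·e^(0.033·RH+0.04·T) = 62.43 μm/a
  r_corr = 3.472 + 62.43 = 65.9 μm/a
65.9 μm/a falls in (50, 80] for carbon steel → category C4

C4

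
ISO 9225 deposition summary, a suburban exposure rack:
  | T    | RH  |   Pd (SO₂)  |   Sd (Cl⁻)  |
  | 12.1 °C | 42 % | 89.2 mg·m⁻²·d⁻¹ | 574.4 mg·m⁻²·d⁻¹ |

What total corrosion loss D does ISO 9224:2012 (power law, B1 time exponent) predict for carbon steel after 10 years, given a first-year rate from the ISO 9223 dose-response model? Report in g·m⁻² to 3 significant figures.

D(10) = 1.88e+03 g·m⁻²

carbon steel: f(T) = -0.054·(T−10) [T>10 °C] = -0.1134
  SO₂ term: 1.77·89.2^0.52·exp(0.02·42-0.1134) = 37.82
  Sd branch = 0.102·Sd^0.62·e^(0.033·RH+0.04·T) = 34 μm/a
  r_corr = 37.82 + 34 = 71.82 μm/a
Long-term exponent b (ISO 9224 Table 2, B1) = 0.523
  D(10) = 71.82 × 10^0.523 = 71.82 × 3.334 = 239.5 μm
  Mass loss = 239.5 μm × 7.85 g/cm³ = 1880 g·m⁻²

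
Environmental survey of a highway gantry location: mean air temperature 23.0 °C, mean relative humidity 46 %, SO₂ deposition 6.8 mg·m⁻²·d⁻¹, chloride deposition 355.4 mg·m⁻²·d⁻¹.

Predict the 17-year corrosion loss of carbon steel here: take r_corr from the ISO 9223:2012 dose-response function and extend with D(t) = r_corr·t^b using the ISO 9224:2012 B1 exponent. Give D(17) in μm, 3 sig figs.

D(17) = 222 μm

carbon steel: temperature factor f = -0.054·(13.0) = -0.7020
  SO₂ term: 1.77·6.8^0.52·exp(0.02·46-0.7020) = 5.964
  Cl⁻ term: 0.102·355.4^0.62·exp(0.033·46+0.04·23.0) = 44.55
  r_corr = 5.964 + 44.55 = 50.51 μm/a
Power-law: D(17) = r_corr · 17^0.523
  D(17) = 50.51 × 17^0.523 = 50.51 × 4.401 = 222.3 μm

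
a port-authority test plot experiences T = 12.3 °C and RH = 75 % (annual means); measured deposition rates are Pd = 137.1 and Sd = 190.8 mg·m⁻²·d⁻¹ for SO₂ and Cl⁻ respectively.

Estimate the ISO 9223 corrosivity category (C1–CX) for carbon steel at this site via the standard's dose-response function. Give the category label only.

C5

carbon steel: f(T) = -0.054·(T−10) [T>10 °C] = -0.1242
  SO₂ term: 1.77·137.1^0.52·exp(0.02·75-0.1242) = 90.52
  Cl⁻ term: 0.102·190.8^0.62·exp(0.033·75+0.04·12.3) = 51.42
  sum: 90.52 + 51.42 → r_corr = 141.9 μm/a
142 μm/a falls in (80, 200] for carbon steel → category C5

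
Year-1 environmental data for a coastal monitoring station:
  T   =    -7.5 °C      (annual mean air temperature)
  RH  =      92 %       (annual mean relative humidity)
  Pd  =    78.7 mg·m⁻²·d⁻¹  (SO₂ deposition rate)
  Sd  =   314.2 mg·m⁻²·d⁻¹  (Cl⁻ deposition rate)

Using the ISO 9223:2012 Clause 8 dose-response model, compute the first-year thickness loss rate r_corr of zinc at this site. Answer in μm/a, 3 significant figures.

r_corr = 3.63 μm/a

zinc: T≤10 °C ⇒ hinge +0.038·(-7.5−10) = -0.6650
  sulphur-dioxide contribution → 3.119 μm/a
  chloride contribution → 0.5119 μm/a
  ⇒ r_corr(zinc) = 3.63 μm/a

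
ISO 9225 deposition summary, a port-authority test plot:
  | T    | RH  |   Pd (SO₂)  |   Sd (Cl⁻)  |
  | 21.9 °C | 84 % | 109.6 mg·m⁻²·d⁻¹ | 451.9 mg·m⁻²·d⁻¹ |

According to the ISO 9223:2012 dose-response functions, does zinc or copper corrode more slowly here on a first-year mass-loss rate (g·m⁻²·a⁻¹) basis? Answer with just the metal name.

copper

zinc: f(T) = -0.071·(T−10) [T>10 °C] = -0.8449
  Pd branch = 0.0129·Pd^0.44·e^(0.046·RH+f) = 2.086 μm/a
  Cl⁻ term: 0.0175·451.9^0.57·exp(0.008·84+0.085·21.9) = 7.189
  r_corr = 2.086 + 7.189 = 9.275 μm/a
  mass loss = 9.275 μm/a × 7.14 g/cm³ = 66.23 g·m⁻²·a⁻¹
copper: f(T) = -0.080·(T−10) [T>10 °C] = -0.9520
  Pd branch = 0.0053·Pd^0.26·e^(0.059·RH+f) = 0.9852 μm/a
  Sd branch = 0.01025·Sd^0.27·e^(0.036·RH+0.049·T) = 3.213 μm/a
  sum: 0.9852 + 3.213 → r_corr = 4.198 μm/a
  mass loss = 4.198 μm/a × 8.96 g/cm³ = 37.62 g·m⁻²·a⁻¹
Ordering by g·m⁻²·a⁻¹: zinc (66.2) > copper (37.6)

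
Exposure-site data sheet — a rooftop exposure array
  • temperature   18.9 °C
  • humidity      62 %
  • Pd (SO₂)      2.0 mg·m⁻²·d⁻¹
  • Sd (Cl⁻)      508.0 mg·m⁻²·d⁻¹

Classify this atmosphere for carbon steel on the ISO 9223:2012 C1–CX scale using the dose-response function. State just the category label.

carbon steel: temperature factor f = -0.054·(8.9) = -0.4806
  SO₂ term: 1.77·2.0^0.52·exp(0.02·62-0.4806) = 5.424
  Sd branch = 0.102·Sd^0.62·e^(0.033·RH+0.04·T) = 80.01 μm/a
  r_corr = 5.424 + 80.01 = 85.43 μm/a
Category bounds: 80…200 μm/a bracket r_corr ⇒ C5

C5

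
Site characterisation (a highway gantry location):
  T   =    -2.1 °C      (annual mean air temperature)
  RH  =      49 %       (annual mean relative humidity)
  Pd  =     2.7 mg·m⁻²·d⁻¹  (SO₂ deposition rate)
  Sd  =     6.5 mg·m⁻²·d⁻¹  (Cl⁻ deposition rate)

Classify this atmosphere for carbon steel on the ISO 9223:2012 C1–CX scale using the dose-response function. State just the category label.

C2

carbon steel: T≤10 °C ⇒ hinge +0.150·(-2.1−10) = -1.8150
  Pd branch = 1.77·Pd^0.52·e^(0.02·RH+f) = 1.287 μm/a
  Sd branch = 0.102·Sd^0.62·e^(0.033·RH+0.04·T) = 1.508 μm/a
  sum: 1.287 + 1.508 → r_corr = 2.795 μm/a
Category bounds: 1.3…25 μm/a bracket r_corr ⇒ C2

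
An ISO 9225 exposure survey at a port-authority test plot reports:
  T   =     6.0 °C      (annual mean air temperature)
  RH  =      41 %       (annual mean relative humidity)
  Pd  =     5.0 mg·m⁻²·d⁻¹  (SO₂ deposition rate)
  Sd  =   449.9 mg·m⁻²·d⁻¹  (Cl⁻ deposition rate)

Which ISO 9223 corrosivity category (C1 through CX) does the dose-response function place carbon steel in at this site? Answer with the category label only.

carbon steel: T≤10 °C ⇒ hinge +0.150·(6.0−10) = -0.6000
  SO₂ term: 1.77·5.0^0.52·exp(0.02·41-0.6000) = 5.093
  Sd branch = 0.102·Sd^0.62·e^(0.033·RH+0.04·T) = 22.15 μm/a
  sum: 5.093 + 22.15 → r_corr = 27.24 μm/a
27.2 μm/a falls in (25, 50] for carbon steel → category C3

C3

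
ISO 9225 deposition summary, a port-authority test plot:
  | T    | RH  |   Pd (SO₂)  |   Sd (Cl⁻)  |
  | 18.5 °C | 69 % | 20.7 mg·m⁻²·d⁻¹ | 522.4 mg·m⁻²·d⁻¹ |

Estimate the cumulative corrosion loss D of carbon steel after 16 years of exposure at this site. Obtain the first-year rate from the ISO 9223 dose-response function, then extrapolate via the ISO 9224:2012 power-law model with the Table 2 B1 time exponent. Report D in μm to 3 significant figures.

D(16) = 522 μm

carbon steel: T>10 °C ⇒ hinge -0.054·(18.5−10) = -0.4590
  Pd branch = 1.77·Pd^0.52·e^(0.02·RH+f) = 21.49 μm/a
  Cl⁻ term: 0.102·522.4^0.62·exp(0.033·69+0.04·18.5) = 100.9
  sum: 21.49 + 100.9 → r_corr = 122.4 μm/a
ISO 9224: D(t) = r_corr · t^b with b = 0.523 (carbon steel, B1)
  D(16) = 122.4 × 16^0.523 = 122.4 × 4.263 = 521.9 μm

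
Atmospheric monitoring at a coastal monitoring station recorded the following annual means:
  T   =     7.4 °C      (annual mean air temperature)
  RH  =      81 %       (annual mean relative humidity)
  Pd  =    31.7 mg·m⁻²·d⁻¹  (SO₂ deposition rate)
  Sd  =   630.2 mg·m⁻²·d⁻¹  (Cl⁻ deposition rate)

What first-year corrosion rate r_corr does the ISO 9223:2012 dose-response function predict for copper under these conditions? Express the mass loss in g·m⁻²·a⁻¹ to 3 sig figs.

copper: f(T) = +0.126·(T−10) [T≤10 °C] = -0.3276
  SO₂ term: 0.0053·31.7^0.26·exp(0.059·81-0.3276) = 1.116
  Cl⁻ term: 0.01025·630.2^0.27·exp(0.036·81+0.049·7.4) = 1.55
  r_corr = 1.116 + 1.55 = 2.667 μm/a
Convert to mass loss: 2.667 μm/a × 8.96 g/cm³ = 23.89 g·m⁻²·a⁻¹

r_corr = 23.9 g·m⁻²·a⁻¹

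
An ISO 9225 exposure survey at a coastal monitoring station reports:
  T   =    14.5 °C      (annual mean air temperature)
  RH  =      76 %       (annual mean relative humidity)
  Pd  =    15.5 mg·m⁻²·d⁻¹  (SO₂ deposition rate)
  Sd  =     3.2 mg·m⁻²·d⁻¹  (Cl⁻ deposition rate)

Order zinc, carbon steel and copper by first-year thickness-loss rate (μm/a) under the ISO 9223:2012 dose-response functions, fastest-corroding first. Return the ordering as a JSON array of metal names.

zinc: T>10 °C ⇒ hinge -0.071·(14.5−10) = -0.3195
  SO₂ term: 0.0129·15.5^0.44·exp(0.046·76-0.3195) = 1.032
  Cl⁻ term: 0.0175·3.2^0.57·exp(0.008·76+0.085·14.5) = 0.2139
  sum: 1.032 + 0.2139 → r_corr = 1.246 μm/a
carbon steel: f(T) = -0.054·(T−10) [T>10 °C] = -0.2430
  Pd branch = 1.77·Pd^0.52·e^(0.02·RH+f) = 26.4 μm/a
  Sd branch = 0.102·Sd^0.62·e^(0.033·RH+0.04·T) = 4.601 μm/a
  r_corr = 26.4 + 4.601 = 31 μm/a
copper: temperature factor f = -0.080·(4.5) = -0.3600
  Pd branch = 0.0053·Pd^0.26·e^(0.059·RH+f) = 0.668 μm/a
  Cl⁻ term: 0.01025·3.2^0.27·exp(0.036·76+0.049·14.5) = 0.4405
  sum: 0.668 + 0.4405 → r_corr = 1.108 μm/a
Ordering by μm/a: carbon steel (31) > zinc (1.25) > copper (1.11)

["carbon steel", "zinc", "copper"]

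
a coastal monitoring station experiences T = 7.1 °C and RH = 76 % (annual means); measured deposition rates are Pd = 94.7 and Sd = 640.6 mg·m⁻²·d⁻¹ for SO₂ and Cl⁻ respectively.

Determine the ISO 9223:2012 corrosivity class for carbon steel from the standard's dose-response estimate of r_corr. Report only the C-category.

C5

carbon steel: T≤10 °C ⇒ hinge +0.150·(7.1−10) = -0.4350
  sulphur-dioxide contribution → 55.83 μm/a
  chloride contribution → 91.46 μm/a
  ⇒ r_corr(carbon steel) = 147.3 μm/a
Category bounds: 80…200 μm/a bracket r_corr ⇒ C5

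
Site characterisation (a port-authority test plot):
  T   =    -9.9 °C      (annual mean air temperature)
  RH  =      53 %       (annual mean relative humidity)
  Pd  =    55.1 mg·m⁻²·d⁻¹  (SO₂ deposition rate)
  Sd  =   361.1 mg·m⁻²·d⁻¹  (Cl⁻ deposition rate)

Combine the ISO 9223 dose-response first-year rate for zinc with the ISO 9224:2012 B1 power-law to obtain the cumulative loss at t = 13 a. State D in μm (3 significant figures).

D(13) = 5.92 μm

zinc: f(T) = +0.038·(T−10) [T≤10 °C] = -0.7562
  Pd branch = 0.0129·Pd^0.44·e^(0.046·RH+f) = 0.4047 μm/a
  Sd branch = 0.0175·Sd^0.57·e^(0.008·RH+0.085·T) = 0.3308 μm/a
  r_corr = 0.4047 + 0.3308 = 0.7355 μm/a
Power-law: D(13) = r_corr · 13^0.813
  D(13) = 0.7355 × 13^0.813 = 0.7355 × 8.047 = 5.918 μm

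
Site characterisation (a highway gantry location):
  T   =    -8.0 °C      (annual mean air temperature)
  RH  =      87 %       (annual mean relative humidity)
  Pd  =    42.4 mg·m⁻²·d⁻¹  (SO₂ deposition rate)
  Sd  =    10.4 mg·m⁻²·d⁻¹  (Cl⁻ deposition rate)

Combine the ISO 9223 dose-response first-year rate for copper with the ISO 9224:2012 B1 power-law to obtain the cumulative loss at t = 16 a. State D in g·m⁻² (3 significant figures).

copper: f(T) = +0.126·(T−10) [T≤10 °C] = -2.2680
  sulphur-dioxide contribution → 0.2464 μm/a
  chloride contribution → 0.2987 μm/a
  ⇒ r_corr(copper) = 0.5451 μm/a
Power-law: D(16) = r_corr · 16^0.667
  D(16) = 0.5451 × 16^0.667 = 0.5451 × 6.355 = 3.465 μm
  Mass loss = 3.465 μm × 8.96 g/cm³ = 31.04 g·m⁻²

D(16) = 31.0 g·m⁻²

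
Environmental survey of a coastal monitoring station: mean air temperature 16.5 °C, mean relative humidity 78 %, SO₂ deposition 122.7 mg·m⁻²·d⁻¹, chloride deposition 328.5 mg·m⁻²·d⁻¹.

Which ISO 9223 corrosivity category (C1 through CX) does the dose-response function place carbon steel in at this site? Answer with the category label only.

carbon steel: f(T) = -0.054·(T−10) [T>10 °C] = -0.3510
  sulphur-dioxide contribution → 72.32 μm/a
  chloride contribution → 94.05 μm/a
  ⇒ r_corr(carbon steel) = 166.4 μm/a
ISO 9223 Table 2 (carbon steel): 80 < 166 ≤ 200 μm/a ⇒ C5

C5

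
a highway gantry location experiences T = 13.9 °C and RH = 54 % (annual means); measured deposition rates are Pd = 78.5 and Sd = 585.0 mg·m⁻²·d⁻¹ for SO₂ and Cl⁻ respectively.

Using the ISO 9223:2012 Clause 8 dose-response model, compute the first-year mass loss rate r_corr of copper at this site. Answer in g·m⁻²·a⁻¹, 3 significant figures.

copper: f(T) = -0.080·(T−10) [T>10 °C] = -0.3120
  SO₂ term: 0.0053·78.5^0.26·exp(0.059·54-0.3120) = 0.2918
  Sd branch = 0.01025·Sd^0.27·e^(0.036·RH+0.049·T) = 0.7905 μm/a
  sum: 0.2918 + 0.7905 → r_corr = 1.082 μm/a
Convert to mass loss: 1.082 μm/a × 8.96 g/cm³ = 9.698 g·m⁻²·a⁻¹

r_corr = 9.70 g·m⁻²·a⁻¹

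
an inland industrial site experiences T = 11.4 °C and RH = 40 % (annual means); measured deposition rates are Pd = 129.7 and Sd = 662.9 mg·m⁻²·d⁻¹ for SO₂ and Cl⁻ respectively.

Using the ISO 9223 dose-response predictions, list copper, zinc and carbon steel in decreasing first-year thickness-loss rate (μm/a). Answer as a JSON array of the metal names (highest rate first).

copper: f(T) = -0.080·(T−10) [T>10 °C] = -0.1120
  SO₂ term: 0.0053·129.7^0.26·exp(0.059·40-0.1120) = 0.1778
  Sd branch = 0.01025·Sd^0.27·e^(0.036·RH+0.049·T) = 0.437 μm/a
  r_corr = 0.1778 + 0.437 = 0.6148 μm/a
zinc: f(T) = -0.071·(T−10) [T>10 °C] = -0.0994
  SO₂ term: 0.0129·129.7^0.44·exp(0.046·40-0.0994) = 0.6255
  Cl⁻ term: 0.0175·662.9^0.57·exp(0.008·40+0.085·11.4) = 2.577
  r_corr = 0.6255 + 2.577 = 3.202 μm/a
carbon steel: f(T) = -0.054·(T−10) [T>10 °C] = -0.0756
  Pd branch = 1.77·Pd^0.52·e^(0.02·RH+f) = 45.85 μm/a
  Sd branch = 0.102·Sd^0.62·e^(0.033·RH+0.04·T) = 33.82 μm/a
  r_corr = 45.85 + 33.82 = 79.67 μm/a
Ordering by μm/a: carbon steel (79.7) > zinc (3.2) > copper (0.615)

["carbon steel", "zinc", "copper"]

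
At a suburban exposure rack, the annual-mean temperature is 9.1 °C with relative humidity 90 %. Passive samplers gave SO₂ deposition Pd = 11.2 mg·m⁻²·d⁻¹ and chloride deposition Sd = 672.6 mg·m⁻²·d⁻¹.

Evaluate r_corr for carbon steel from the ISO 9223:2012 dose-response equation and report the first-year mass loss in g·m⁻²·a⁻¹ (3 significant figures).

carbon steel: T≤10 °C ⇒ hinge +0.150·(9.1−10) = -0.1350
  Pd branch = 1.77·Pd^0.52·e^(0.02·RH+f) = 32.86 μm/a
  Sd branch = 0.102·Sd^0.62·e^(0.033·RH+0.04·T) = 162.1 μm/a
  sum: 32.86 + 162.1 → r_corr = 194.9 μm/a
Convert to mass loss: 194.9 μm/a × 7.85 g/cm³ = 1530 g·m⁻²·a⁻¹

r_corr = 1.53e+03 g·m⁻²·a⁻¹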